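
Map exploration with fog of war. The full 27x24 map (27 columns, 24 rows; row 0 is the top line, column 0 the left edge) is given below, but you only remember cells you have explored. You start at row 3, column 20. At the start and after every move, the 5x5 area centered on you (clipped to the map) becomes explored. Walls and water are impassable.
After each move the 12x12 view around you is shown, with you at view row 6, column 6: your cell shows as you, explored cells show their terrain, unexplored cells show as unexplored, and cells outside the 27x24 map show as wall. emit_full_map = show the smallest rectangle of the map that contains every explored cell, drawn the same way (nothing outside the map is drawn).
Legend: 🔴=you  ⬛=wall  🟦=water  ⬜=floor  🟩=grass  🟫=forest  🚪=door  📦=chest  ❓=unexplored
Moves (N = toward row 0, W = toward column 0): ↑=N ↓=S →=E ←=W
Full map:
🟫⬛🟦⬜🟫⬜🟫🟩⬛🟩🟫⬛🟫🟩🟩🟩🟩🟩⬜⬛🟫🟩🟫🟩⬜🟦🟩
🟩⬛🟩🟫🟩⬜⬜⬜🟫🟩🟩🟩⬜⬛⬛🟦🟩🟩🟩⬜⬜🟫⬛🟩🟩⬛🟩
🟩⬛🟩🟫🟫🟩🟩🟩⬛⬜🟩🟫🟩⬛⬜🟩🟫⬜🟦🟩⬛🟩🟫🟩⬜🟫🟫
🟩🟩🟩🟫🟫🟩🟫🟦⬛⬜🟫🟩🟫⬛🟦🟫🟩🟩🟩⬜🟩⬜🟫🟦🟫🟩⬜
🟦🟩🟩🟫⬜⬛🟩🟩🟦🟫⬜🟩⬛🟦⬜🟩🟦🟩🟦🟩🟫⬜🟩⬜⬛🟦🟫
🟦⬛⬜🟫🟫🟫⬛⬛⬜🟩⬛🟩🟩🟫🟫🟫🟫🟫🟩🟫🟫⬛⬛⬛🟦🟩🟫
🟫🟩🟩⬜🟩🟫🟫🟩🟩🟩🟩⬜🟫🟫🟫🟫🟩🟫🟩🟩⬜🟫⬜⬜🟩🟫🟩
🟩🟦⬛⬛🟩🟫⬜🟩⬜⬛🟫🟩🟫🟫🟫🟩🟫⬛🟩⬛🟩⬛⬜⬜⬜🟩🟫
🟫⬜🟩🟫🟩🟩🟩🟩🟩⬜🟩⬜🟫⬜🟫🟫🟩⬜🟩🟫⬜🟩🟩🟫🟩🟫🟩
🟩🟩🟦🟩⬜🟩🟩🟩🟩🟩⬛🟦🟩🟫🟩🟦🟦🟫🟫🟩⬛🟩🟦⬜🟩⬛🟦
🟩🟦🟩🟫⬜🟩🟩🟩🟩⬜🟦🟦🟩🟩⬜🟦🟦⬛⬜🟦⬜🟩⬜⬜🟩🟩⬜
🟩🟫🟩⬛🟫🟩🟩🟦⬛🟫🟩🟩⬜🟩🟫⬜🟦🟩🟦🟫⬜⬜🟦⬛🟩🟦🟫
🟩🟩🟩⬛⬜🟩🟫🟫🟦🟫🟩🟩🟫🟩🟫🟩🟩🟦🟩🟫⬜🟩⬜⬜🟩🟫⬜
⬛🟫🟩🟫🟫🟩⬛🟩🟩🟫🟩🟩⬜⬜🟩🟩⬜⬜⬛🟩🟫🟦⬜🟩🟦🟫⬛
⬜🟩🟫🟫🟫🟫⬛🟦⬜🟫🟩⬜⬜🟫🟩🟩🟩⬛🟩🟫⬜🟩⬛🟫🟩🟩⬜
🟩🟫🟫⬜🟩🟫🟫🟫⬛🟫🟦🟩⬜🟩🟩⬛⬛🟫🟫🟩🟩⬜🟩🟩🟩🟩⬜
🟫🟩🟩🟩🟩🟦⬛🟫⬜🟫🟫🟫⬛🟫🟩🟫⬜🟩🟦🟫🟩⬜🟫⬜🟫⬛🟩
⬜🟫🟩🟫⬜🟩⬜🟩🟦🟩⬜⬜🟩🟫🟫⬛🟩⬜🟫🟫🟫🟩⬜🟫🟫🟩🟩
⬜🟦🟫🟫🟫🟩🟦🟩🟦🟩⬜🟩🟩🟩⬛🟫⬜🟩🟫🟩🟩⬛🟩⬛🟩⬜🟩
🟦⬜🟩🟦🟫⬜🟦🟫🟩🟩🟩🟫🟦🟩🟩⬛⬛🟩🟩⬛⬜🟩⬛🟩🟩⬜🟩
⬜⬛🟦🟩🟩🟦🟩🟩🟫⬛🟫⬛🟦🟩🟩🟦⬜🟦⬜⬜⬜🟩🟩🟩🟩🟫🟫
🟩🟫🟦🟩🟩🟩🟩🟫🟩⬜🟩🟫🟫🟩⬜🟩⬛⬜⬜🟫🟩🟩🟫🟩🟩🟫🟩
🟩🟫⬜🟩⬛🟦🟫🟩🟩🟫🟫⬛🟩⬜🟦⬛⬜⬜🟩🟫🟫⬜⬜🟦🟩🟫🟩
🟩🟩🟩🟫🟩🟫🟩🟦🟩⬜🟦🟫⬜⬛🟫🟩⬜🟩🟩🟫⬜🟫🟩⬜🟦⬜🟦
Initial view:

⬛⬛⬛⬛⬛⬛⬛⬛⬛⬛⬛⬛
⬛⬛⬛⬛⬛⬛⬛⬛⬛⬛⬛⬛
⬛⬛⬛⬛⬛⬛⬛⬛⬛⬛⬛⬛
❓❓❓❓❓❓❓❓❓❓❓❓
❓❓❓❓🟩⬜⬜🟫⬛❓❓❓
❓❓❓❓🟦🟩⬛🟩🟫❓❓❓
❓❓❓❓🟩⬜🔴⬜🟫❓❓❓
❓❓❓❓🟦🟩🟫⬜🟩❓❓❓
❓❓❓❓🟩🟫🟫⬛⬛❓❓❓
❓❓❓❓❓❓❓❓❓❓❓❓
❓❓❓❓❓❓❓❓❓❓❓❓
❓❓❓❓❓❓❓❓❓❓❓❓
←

⬛⬛⬛⬛⬛⬛⬛⬛⬛⬛⬛⬛
⬛⬛⬛⬛⬛⬛⬛⬛⬛⬛⬛⬛
⬛⬛⬛⬛⬛⬛⬛⬛⬛⬛⬛⬛
❓❓❓❓❓❓❓❓❓❓❓❓
❓❓❓❓🟩🟩⬜⬜🟫⬛❓❓
❓❓❓❓⬜🟦🟩⬛🟩🟫❓❓
❓❓❓❓🟩🟩🔴🟩⬜🟫❓❓
❓❓❓❓🟩🟦🟩🟫⬜🟩❓❓
❓❓❓❓🟫🟩🟫🟫⬛⬛❓❓
❓❓❓❓❓❓❓❓❓❓❓❓
❓❓❓❓❓❓❓❓❓❓❓❓
❓❓❓❓❓❓❓❓❓❓❓❓

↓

⬛⬛⬛⬛⬛⬛⬛⬛⬛⬛⬛⬛
⬛⬛⬛⬛⬛⬛⬛⬛⬛⬛⬛⬛
❓❓❓❓❓❓❓❓❓❓❓❓
❓❓❓❓🟩🟩⬜⬜🟫⬛❓❓
❓❓❓❓⬜🟦🟩⬛🟩🟫❓❓
❓❓❓❓🟩🟩⬜🟩⬜🟫❓❓
❓❓❓❓🟩🟦🔴🟫⬜🟩❓❓
❓❓❓❓🟫🟩🟫🟫⬛⬛❓❓
❓❓❓❓🟫🟩🟩⬜🟫❓❓❓
❓❓❓❓❓❓❓❓❓❓❓❓
❓❓❓❓❓❓❓❓❓❓❓❓
❓❓❓❓❓❓❓❓❓❓❓❓

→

⬛⬛⬛⬛⬛⬛⬛⬛⬛⬛⬛⬛
⬛⬛⬛⬛⬛⬛⬛⬛⬛⬛⬛⬛
❓❓❓❓❓❓❓❓❓❓❓❓
❓❓❓🟩🟩⬜⬜🟫⬛❓❓❓
❓❓❓⬜🟦🟩⬛🟩🟫❓❓❓
❓❓❓🟩🟩⬜🟩⬜🟫❓❓❓
❓❓❓🟩🟦🟩🔴⬜🟩❓❓❓
❓❓❓🟫🟩🟫🟫⬛⬛❓❓❓
❓❓❓🟫🟩🟩⬜🟫⬜❓❓❓
❓❓❓❓❓❓❓❓❓❓❓❓
❓❓❓❓❓❓❓❓❓❓❓❓
❓❓❓❓❓❓❓❓❓❓❓❓

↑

⬛⬛⬛⬛⬛⬛⬛⬛⬛⬛⬛⬛
⬛⬛⬛⬛⬛⬛⬛⬛⬛⬛⬛⬛
⬛⬛⬛⬛⬛⬛⬛⬛⬛⬛⬛⬛
❓❓❓❓❓❓❓❓❓❓❓❓
❓❓❓🟩🟩⬜⬜🟫⬛❓❓❓
❓❓❓⬜🟦🟩⬛🟩🟫❓❓❓
❓❓❓🟩🟩⬜🔴⬜🟫❓❓❓
❓❓❓🟩🟦🟩🟫⬜🟩❓❓❓
❓❓❓🟫🟩🟫🟫⬛⬛❓❓❓
❓❓❓🟫🟩🟩⬜🟫⬜❓❓❓
❓❓❓❓❓❓❓❓❓❓❓❓
❓❓❓❓❓❓❓❓❓❓❓❓

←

⬛⬛⬛⬛⬛⬛⬛⬛⬛⬛⬛⬛
⬛⬛⬛⬛⬛⬛⬛⬛⬛⬛⬛⬛
⬛⬛⬛⬛⬛⬛⬛⬛⬛⬛⬛⬛
❓❓❓❓❓❓❓❓❓❓❓❓
❓❓❓❓🟩🟩⬜⬜🟫⬛❓❓
❓❓❓❓⬜🟦🟩⬛🟩🟫❓❓
❓❓❓❓🟩🟩🔴🟩⬜🟫❓❓
❓❓❓❓🟩🟦🟩🟫⬜🟩❓❓
❓❓❓❓🟫🟩🟫🟫⬛⬛❓❓
❓❓❓❓🟫🟩🟩⬜🟫⬜❓❓
❓❓❓❓❓❓❓❓❓❓❓❓
❓❓❓❓❓❓❓❓❓❓❓❓

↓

⬛⬛⬛⬛⬛⬛⬛⬛⬛⬛⬛⬛
⬛⬛⬛⬛⬛⬛⬛⬛⬛⬛⬛⬛
❓❓❓❓❓❓❓❓❓❓❓❓
❓❓❓❓🟩🟩⬜⬜🟫⬛❓❓
❓❓❓❓⬜🟦🟩⬛🟩🟫❓❓
❓❓❓❓🟩🟩⬜🟩⬜🟫❓❓
❓❓❓❓🟩🟦🔴🟫⬜🟩❓❓
❓❓❓❓🟫🟩🟫🟫⬛⬛❓❓
❓❓❓❓🟫🟩🟩⬜🟫⬜❓❓
❓❓❓❓❓❓❓❓❓❓❓❓
❓❓❓❓❓❓❓❓❓❓❓❓
❓❓❓❓❓❓❓❓❓❓❓❓

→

⬛⬛⬛⬛⬛⬛⬛⬛⬛⬛⬛⬛
⬛⬛⬛⬛⬛⬛⬛⬛⬛⬛⬛⬛
❓❓❓❓❓❓❓❓❓❓❓❓
❓❓❓🟩🟩⬜⬜🟫⬛❓❓❓
❓❓❓⬜🟦🟩⬛🟩🟫❓❓❓
❓❓❓🟩🟩⬜🟩⬜🟫❓❓❓
❓❓❓🟩🟦🟩🔴⬜🟩❓❓❓
❓❓❓🟫🟩🟫🟫⬛⬛❓❓❓
❓❓❓🟫🟩🟩⬜🟫⬜❓❓❓
❓❓❓❓❓❓❓❓❓❓❓❓
❓❓❓❓❓❓❓❓❓❓❓❓
❓❓❓❓❓❓❓❓❓❓❓❓

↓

⬛⬛⬛⬛⬛⬛⬛⬛⬛⬛⬛⬛
❓❓❓❓❓❓❓❓❓❓❓❓
❓❓❓🟩🟩⬜⬜🟫⬛❓❓❓
❓❓❓⬜🟦🟩⬛🟩🟫❓❓❓
❓❓❓🟩🟩⬜🟩⬜🟫❓❓❓
❓❓❓🟩🟦🟩🟫⬜🟩❓❓❓
❓❓❓🟫🟩🟫🔴⬛⬛❓❓❓
❓❓❓🟫🟩🟩⬜🟫⬜❓❓❓
❓❓❓❓🟩⬛🟩⬛⬜❓❓❓
❓❓❓❓❓❓❓❓❓❓❓❓
❓❓❓❓❓❓❓❓❓❓❓❓
❓❓❓❓❓❓❓❓❓❓❓❓

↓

❓❓❓❓❓❓❓❓❓❓❓❓
❓❓❓🟩🟩⬜⬜🟫⬛❓❓❓
❓❓❓⬜🟦🟩⬛🟩🟫❓❓❓
❓❓❓🟩🟩⬜🟩⬜🟫❓❓❓
❓❓❓🟩🟦🟩🟫⬜🟩❓❓❓
❓❓❓🟫🟩🟫🟫⬛⬛❓❓❓
❓❓❓🟫🟩🟩🔴🟫⬜❓❓❓
❓❓❓❓🟩⬛🟩⬛⬜❓❓❓
❓❓❓❓🟩🟫⬜🟩🟩❓❓❓
❓❓❓❓❓❓❓❓❓❓❓❓
❓❓❓❓❓❓❓❓❓❓❓❓
❓❓❓❓❓❓❓❓❓❓❓❓

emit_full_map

🟩🟩⬜⬜🟫⬛
⬜🟦🟩⬛🟩🟫
🟩🟩⬜🟩⬜🟫
🟩🟦🟩🟫⬜🟩
🟫🟩🟫🟫⬛⬛
🟫🟩🟩🔴🟫⬜
❓🟩⬛🟩⬛⬜
❓🟩🟫⬜🟩🟩

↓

❓❓❓🟩🟩⬜⬜🟫⬛❓❓❓
❓❓❓⬜🟦🟩⬛🟩🟫❓❓❓
❓❓❓🟩🟩⬜🟩⬜🟫❓❓❓
❓❓❓🟩🟦🟩🟫⬜🟩❓❓❓
❓❓❓🟫🟩🟫🟫⬛⬛❓❓❓
❓❓❓🟫🟩🟩⬜🟫⬜❓❓❓
❓❓❓❓🟩⬛🔴⬛⬜❓❓❓
❓❓❓❓🟩🟫⬜🟩🟩❓❓❓
❓❓❓❓🟫🟩⬛🟩🟦❓❓❓
❓❓❓❓❓❓❓❓❓❓❓❓
❓❓❓❓❓❓❓❓❓❓❓❓
❓❓❓❓❓❓❓❓❓❓❓❓

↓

❓❓❓⬜🟦🟩⬛🟩🟫❓❓❓
❓❓❓🟩🟩⬜🟩⬜🟫❓❓❓
❓❓❓🟩🟦🟩🟫⬜🟩❓❓❓
❓❓❓🟫🟩🟫🟫⬛⬛❓❓❓
❓❓❓🟫🟩🟩⬜🟫⬜❓❓❓
❓❓❓❓🟩⬛🟩⬛⬜❓❓❓
❓❓❓❓🟩🟫🔴🟩🟩❓❓❓
❓❓❓❓🟫🟩⬛🟩🟦❓❓❓
❓❓❓❓⬜🟦⬜🟩⬜❓❓❓
❓❓❓❓❓❓❓❓❓❓❓❓
❓❓❓❓❓❓❓❓❓❓❓❓
❓❓❓❓❓❓❓❓❓❓❓❓

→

❓❓⬜🟦🟩⬛🟩🟫❓❓❓❓
❓❓🟩🟩⬜🟩⬜🟫❓❓❓❓
❓❓🟩🟦🟩🟫⬜🟩❓❓❓❓
❓❓🟫🟩🟫🟫⬛⬛❓❓❓❓
❓❓🟫🟩🟩⬜🟫⬜⬜❓❓❓
❓❓❓🟩⬛🟩⬛⬜⬜❓❓❓
❓❓❓🟩🟫⬜🔴🟩🟫❓❓❓
❓❓❓🟫🟩⬛🟩🟦⬜❓❓❓
❓❓❓⬜🟦⬜🟩⬜⬜❓❓❓
❓❓❓❓❓❓❓❓❓❓❓❓
❓❓❓❓❓❓❓❓❓❓❓❓
❓❓❓❓❓❓❓❓❓❓❓❓

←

❓❓❓⬜🟦🟩⬛🟩🟫❓❓❓
❓❓❓🟩🟩⬜🟩⬜🟫❓❓❓
❓❓❓🟩🟦🟩🟫⬜🟩❓❓❓
❓❓❓🟫🟩🟫🟫⬛⬛❓❓❓
❓❓❓🟫🟩🟩⬜🟫⬜⬜❓❓
❓❓❓❓🟩⬛🟩⬛⬜⬜❓❓
❓❓❓❓🟩🟫🔴🟩🟩🟫❓❓
❓❓❓❓🟫🟩⬛🟩🟦⬜❓❓
❓❓❓❓⬜🟦⬜🟩⬜⬜❓❓
❓❓❓❓❓❓❓❓❓❓❓❓
❓❓❓❓❓❓❓❓❓❓❓❓
❓❓❓❓❓❓❓❓❓❓❓❓

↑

❓❓❓🟩🟩⬜⬜🟫⬛❓❓❓
❓❓❓⬜🟦🟩⬛🟩🟫❓❓❓
❓❓❓🟩🟩⬜🟩⬜🟫❓❓❓
❓❓❓🟩🟦🟩🟫⬜🟩❓❓❓
❓❓❓🟫🟩🟫🟫⬛⬛❓❓❓
❓❓❓🟫🟩🟩⬜🟫⬜⬜❓❓
❓❓❓❓🟩⬛🔴⬛⬜⬜❓❓
❓❓❓❓🟩🟫⬜🟩🟩🟫❓❓
❓❓❓❓🟫🟩⬛🟩🟦⬜❓❓
❓❓❓❓⬜🟦⬜🟩⬜⬜❓❓
❓❓❓❓❓❓❓❓❓❓❓❓
❓❓❓❓❓❓❓❓❓❓❓❓

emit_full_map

🟩🟩⬜⬜🟫⬛❓
⬜🟦🟩⬛🟩🟫❓
🟩🟩⬜🟩⬜🟫❓
🟩🟦🟩🟫⬜🟩❓
🟫🟩🟫🟫⬛⬛❓
🟫🟩🟩⬜🟫⬜⬜
❓🟩⬛🔴⬛⬜⬜
❓🟩🟫⬜🟩🟩🟫
❓🟫🟩⬛🟩🟦⬜
❓⬜🟦⬜🟩⬜⬜

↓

❓❓❓⬜🟦🟩⬛🟩🟫❓❓❓
❓❓❓🟩🟩⬜🟩⬜🟫❓❓❓
❓❓❓🟩🟦🟩🟫⬜🟩❓❓❓
❓❓❓🟫🟩🟫🟫⬛⬛❓❓❓
❓❓❓🟫🟩🟩⬜🟫⬜⬜❓❓
❓❓❓❓🟩⬛🟩⬛⬜⬜❓❓
❓❓❓❓🟩🟫🔴🟩🟩🟫❓❓
❓❓❓❓🟫🟩⬛🟩🟦⬜❓❓
❓❓❓❓⬜🟦⬜🟩⬜⬜❓❓
❓❓❓❓❓❓❓❓❓❓❓❓
❓❓❓❓❓❓❓❓❓❓❓❓
❓❓❓❓❓❓❓❓❓❓❓❓

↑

❓❓❓🟩🟩⬜⬜🟫⬛❓❓❓
❓❓❓⬜🟦🟩⬛🟩🟫❓❓❓
❓❓❓🟩🟩⬜🟩⬜🟫❓❓❓
❓❓❓🟩🟦🟩🟫⬜🟩❓❓❓
❓❓❓🟫🟩🟫🟫⬛⬛❓❓❓
❓❓❓🟫🟩🟩⬜🟫⬜⬜❓❓
❓❓❓❓🟩⬛🔴⬛⬜⬜❓❓
❓❓❓❓🟩🟫⬜🟩🟩🟫❓❓
❓❓❓❓🟫🟩⬛🟩🟦⬜❓❓
❓❓❓❓⬜🟦⬜🟩⬜⬜❓❓
❓❓❓❓❓❓❓❓❓❓❓❓
❓❓❓❓❓❓❓❓❓❓❓❓


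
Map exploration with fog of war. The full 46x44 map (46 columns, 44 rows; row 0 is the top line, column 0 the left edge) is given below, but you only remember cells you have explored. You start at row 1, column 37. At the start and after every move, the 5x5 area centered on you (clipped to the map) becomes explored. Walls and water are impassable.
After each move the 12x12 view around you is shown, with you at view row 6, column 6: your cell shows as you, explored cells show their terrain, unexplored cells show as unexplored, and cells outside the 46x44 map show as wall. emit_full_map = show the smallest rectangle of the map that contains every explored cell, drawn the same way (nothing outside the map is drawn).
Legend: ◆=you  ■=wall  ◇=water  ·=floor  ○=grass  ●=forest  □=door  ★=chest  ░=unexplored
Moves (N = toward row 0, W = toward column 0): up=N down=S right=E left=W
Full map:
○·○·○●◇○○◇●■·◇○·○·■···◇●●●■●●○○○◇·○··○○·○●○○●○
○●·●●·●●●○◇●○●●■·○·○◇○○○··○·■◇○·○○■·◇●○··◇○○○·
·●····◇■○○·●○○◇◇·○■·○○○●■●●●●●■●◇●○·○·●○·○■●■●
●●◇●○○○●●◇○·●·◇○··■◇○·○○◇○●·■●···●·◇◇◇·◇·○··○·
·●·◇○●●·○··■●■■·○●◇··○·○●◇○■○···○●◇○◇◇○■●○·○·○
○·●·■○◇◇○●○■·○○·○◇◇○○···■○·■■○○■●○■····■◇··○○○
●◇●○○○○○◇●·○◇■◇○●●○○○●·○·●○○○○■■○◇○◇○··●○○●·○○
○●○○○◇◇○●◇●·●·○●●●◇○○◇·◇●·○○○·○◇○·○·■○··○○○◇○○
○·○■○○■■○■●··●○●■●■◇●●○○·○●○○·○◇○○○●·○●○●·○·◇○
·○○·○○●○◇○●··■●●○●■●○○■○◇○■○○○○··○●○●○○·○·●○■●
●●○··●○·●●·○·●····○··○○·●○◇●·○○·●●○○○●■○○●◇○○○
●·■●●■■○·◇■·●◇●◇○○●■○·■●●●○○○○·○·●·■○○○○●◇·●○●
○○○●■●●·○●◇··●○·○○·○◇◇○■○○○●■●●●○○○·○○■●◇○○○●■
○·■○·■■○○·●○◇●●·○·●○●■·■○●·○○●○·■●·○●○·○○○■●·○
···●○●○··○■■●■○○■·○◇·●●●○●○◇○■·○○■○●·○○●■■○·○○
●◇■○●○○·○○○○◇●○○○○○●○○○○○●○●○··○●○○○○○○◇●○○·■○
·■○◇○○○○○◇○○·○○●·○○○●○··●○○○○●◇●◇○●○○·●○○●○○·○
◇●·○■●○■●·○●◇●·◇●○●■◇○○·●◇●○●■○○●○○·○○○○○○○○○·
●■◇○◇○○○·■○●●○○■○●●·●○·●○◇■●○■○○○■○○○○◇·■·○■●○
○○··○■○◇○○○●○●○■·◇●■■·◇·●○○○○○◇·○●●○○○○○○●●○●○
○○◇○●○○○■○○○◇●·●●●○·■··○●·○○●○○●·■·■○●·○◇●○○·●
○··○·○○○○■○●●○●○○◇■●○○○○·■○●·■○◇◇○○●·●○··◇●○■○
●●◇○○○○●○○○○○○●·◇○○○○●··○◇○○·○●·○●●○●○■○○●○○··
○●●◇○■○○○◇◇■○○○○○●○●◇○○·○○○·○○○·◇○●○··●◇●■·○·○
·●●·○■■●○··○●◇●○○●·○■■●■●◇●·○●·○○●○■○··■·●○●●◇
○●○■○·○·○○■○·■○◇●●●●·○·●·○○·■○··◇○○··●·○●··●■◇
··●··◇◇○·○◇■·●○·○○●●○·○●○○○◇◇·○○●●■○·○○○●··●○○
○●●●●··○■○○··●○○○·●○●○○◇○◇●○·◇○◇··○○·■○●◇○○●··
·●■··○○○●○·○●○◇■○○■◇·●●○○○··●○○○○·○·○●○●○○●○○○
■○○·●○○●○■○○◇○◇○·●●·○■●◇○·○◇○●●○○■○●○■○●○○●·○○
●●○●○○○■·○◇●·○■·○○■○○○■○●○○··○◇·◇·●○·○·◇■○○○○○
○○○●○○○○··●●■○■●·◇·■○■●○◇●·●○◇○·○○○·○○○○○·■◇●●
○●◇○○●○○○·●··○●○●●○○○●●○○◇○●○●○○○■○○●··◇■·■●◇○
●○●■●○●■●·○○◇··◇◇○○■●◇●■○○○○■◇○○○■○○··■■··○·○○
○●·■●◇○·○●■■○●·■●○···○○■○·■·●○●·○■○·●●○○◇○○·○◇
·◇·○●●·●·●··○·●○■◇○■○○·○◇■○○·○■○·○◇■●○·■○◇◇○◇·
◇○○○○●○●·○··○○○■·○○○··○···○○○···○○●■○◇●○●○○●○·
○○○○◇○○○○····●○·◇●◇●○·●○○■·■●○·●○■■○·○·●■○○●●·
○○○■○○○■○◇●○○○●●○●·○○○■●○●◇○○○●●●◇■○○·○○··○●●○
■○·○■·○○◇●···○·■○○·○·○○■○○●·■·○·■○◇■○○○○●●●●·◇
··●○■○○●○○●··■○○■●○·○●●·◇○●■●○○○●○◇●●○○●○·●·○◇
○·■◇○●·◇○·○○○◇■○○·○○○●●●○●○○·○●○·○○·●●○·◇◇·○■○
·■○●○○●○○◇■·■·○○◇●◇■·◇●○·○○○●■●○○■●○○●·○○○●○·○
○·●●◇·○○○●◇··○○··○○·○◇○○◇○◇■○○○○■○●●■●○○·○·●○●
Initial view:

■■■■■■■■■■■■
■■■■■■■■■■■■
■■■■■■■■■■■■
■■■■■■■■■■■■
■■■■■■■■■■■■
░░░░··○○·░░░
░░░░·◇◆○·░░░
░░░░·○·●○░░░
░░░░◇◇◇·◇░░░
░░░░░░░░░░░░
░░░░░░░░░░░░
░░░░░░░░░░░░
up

■■■■■■■■■■■■
■■■■■■■■■■■■
■■■■■■■■■■■■
■■■■■■■■■■■■
■■■■■■■■■■■■
■■■■■■■■■■■■
░░░░··◆○·░░░
░░░░·◇●○·░░░
░░░░·○·●○░░░
░░░░◇◇◇·◇░░░
░░░░░░░░░░░░
░░░░░░░░░░░░

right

■■■■■■■■■■■■
■■■■■■■■■■■■
■■■■■■■■■■■■
■■■■■■■■■■■■
■■■■■■■■■■■■
■■■■■■■■■■■■
░░░··○◆·○░░░
░░░·◇●○··░░░
░░░·○·●○·░░░
░░░◇◇◇·◇░░░░
░░░░░░░░░░░░
░░░░░░░░░░░░

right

■■■■■■■■■■■■
■■■■■■■■■■■■
■■■■■■■■■■■■
■■■■■■■■■■■■
■■■■■■■■■■■■
■■■■■■■■■■■■
░░··○○◆○●░░░
░░·◇●○··◇░░░
░░·○·●○·○░░░
░░◇◇◇·◇░░░░░
░░░░░░░░░░░░
░░░░░░░░░░░░

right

■■■■■■■■■■■■
■■■■■■■■■■■■
■■■■■■■■■■■■
■■■■■■■■■■■■
■■■■■■■■■■■■
■■■■■■■■■■■■
░··○○·◆●○░░░
░·◇●○··◇○░░░
░·○·●○·○■░░░
░◇◇◇·◇░░░░░░
░░░░░░░░░░░░
░░░░░░░░░░░░

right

■■■■■■■■■■■■
■■■■■■■■■■■■
■■■■■■■■■■■■
■■■■■■■■■■■■
■■■■■■■■■■■■
■■■■■■■■■■■■
··○○·○◆○○░░■
·◇●○··◇○○░░■
·○·●○·○■●░░■
◇◇◇·◇░░░░░░■
░░░░░░░░░░░■
░░░░░░░░░░░■

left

■■■■■■■■■■■■
■■■■■■■■■■■■
■■■■■■■■■■■■
■■■■■■■■■■■■
■■■■■■■■■■■■
■■■■■■■■■■■■
░··○○·◆●○○░░
░·◇●○··◇○○░░
░·○·●○·○■●░░
░◇◇◇·◇░░░░░░
░░░░░░░░░░░░
░░░░░░░░░░░░

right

■■■■■■■■■■■■
■■■■■■■■■■■■
■■■■■■■■■■■■
■■■■■■■■■■■■
■■■■■■■■■■■■
■■■■■■■■■■■■
··○○·○◆○○░░■
·◇●○··◇○○░░■
·○·●○·○■●░░■
◇◇◇·◇░░░░░░■
░░░░░░░░░░░■
░░░░░░░░░░░■

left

■■■■■■■■■■■■
■■■■■■■■■■■■
■■■■■■■■■■■■
■■■■■■■■■■■■
■■■■■■■■■■■■
■■■■■■■■■■■■
░··○○·◆●○○░░
░·◇●○··◇○○░░
░·○·●○·○■●░░
░◇◇◇·◇░░░░░░
░░░░░░░░░░░░
░░░░░░░░░░░░

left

■■■■■■■■■■■■
■■■■■■■■■■■■
■■■■■■■■■■■■
■■■■■■■■■■■■
■■■■■■■■■■■■
■■■■■■■■■■■■
░░··○○◆○●○○░
░░·◇●○··◇○○░
░░·○·●○·○■●░
░░◇◇◇·◇░░░░░
░░░░░░░░░░░░
░░░░░░░░░░░░

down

■■■■■■■■■■■■
■■■■■■■■■■■■
■■■■■■■■■■■■
■■■■■■■■■■■■
■■■■■■■■■■■■
░░··○○·○●○○░
░░·◇●○◆·◇○○░
░░·○·●○·○■●░
░░◇◇◇·◇·○░░░
░░░░░░░░░░░░
░░░░░░░░░░░░
░░░░░░░░░░░░

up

■■■■■■■■■■■■
■■■■■■■■■■■■
■■■■■■■■■■■■
■■■■■■■■■■■■
■■■■■■■■■■■■
■■■■■■■■■■■■
░░··○○◆○●○○░
░░·◇●○··◇○○░
░░·○·●○·○■●░
░░◇◇◇·◇·○░░░
░░░░░░░░░░░░
░░░░░░░░░░░░

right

■■■■■■■■■■■■
■■■■■■■■■■■■
■■■■■■■■■■■■
■■■■■■■■■■■■
■■■■■■■■■■■■
■■■■■■■■■■■■
░··○○·◆●○○░░
░·◇●○··◇○○░░
░·○·●○·○■●░░
░◇◇◇·◇·○░░░░
░░░░░░░░░░░░
░░░░░░░░░░░░

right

■■■■■■■■■■■■
■■■■■■■■■■■■
■■■■■■■■■■■■
■■■■■■■■■■■■
■■■■■■■■■■■■
■■■■■■■■■■■■
··○○·○◆○○░░■
·◇●○··◇○○░░■
·○·●○·○■●░░■
◇◇◇·◇·○░░░░■
░░░░░░░░░░░■
░░░░░░░░░░░■

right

■■■■■■■■■■■■
■■■■■■■■■■■■
■■■■■■■■■■■■
■■■■■■■■■■■■
■■■■■■■■■■■■
■■■■■■■■■■■■
·○○·○●◆○●░■■
◇●○··◇○○○░■■
○·●○·○■●■░■■
◇◇·◇·○░░░░■■
░░░░░░░░░░■■
░░░░░░░░░░■■

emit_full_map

··○○·○●◆○●
·◇●○··◇○○○
·○·●○·○■●■
◇◇◇·◇·○░░░

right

■■■■■■■■■■■■
■■■■■■■■■■■■
■■■■■■■■■■■■
■■■■■■■■■■■■
■■■■■■■■■■■■
■■■■■■■■■■■■
○○·○●○◆●○■■■
●○··◇○○○·■■■
·●○·○■●■●■■■
◇·◇·○░░░░■■■
░░░░░░░░░■■■
░░░░░░░░░■■■

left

■■■■■■■■■■■■
■■■■■■■■■■■■
■■■■■■■■■■■■
■■■■■■■■■■■■
■■■■■■■■■■■■
■■■■■■■■■■■■
·○○·○●◆○●○■■
◇●○··◇○○○·■■
○·●○·○■●■●■■
◇◇·◇·○░░░░■■
░░░░░░░░░░■■
░░░░░░░░░░■■

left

■■■■■■■■■■■■
■■■■■■■■■■■■
■■■■■■■■■■■■
■■■■■■■■■■■■
■■■■■■■■■■■■
■■■■■■■■■■■■
··○○·○◆○○●○■
·◇●○··◇○○○·■
·○·●○·○■●■●■
◇◇◇·◇·○░░░░■
░░░░░░░░░░░■
░░░░░░░░░░░■

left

■■■■■■■■■■■■
■■■■■■■■■■■■
■■■■■■■■■■■■
■■■■■■■■■■■■
■■■■■■■■■■■■
■■■■■■■■■■■■
░··○○·◆●○○●○
░·◇●○··◇○○○·
░·○·●○·○■●■●
░◇◇◇·◇·○░░░░
░░░░░░░░░░░░
░░░░░░░░░░░░

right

■■■■■■■■■■■■
■■■■■■■■■■■■
■■■■■■■■■■■■
■■■■■■■■■■■■
■■■■■■■■■■■■
■■■■■■■■■■■■
··○○·○◆○○●○■
·◇●○··◇○○○·■
·○·●○·○■●■●■
◇◇◇·◇·○░░░░■
░░░░░░░░░░░■
░░░░░░░░░░░■

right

■■■■■■■■■■■■
■■■■■■■■■■■■
■■■■■■■■■■■■
■■■■■■■■■■■■
■■■■■■■■■■■■
■■■■■■■■■■■■
·○○·○●◆○●○■■
◇●○··◇○○○·■■
○·●○·○■●■●■■
◇◇·◇·○░░░░■■
░░░░░░░░░░■■
░░░░░░░░░░■■

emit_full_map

··○○·○●◆○●○
·◇●○··◇○○○·
·○·●○·○■●■●
◇◇◇·◇·○░░░░


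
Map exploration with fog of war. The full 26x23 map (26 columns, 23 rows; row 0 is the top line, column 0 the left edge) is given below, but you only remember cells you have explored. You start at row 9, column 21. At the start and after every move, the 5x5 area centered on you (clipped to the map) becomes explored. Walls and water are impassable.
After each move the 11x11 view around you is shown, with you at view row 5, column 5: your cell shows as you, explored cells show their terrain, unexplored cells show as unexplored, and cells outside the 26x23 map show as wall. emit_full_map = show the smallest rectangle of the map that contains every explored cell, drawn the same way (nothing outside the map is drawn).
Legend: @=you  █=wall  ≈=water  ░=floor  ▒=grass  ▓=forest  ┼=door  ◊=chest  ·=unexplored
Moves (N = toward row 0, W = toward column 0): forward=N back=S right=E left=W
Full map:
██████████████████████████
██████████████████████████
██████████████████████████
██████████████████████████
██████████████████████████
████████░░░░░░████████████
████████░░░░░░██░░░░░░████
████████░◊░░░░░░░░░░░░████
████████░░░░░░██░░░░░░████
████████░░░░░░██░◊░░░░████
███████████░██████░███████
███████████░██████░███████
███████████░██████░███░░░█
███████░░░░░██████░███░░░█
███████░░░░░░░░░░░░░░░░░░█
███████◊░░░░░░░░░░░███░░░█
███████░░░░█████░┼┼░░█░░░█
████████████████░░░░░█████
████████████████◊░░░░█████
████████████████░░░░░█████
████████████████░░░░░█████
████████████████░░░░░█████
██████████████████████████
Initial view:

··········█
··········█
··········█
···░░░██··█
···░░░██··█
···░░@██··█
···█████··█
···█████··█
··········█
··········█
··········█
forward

··········█
··········█
··········█
···░░░██··█
···░░░██··█
···░░@██··█
···░░░██··█
···█████··█
···█████··█
··········█
··········█

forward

··········█
··········█
··········█
···█████··█
···░░░██··█
···░░@██··█
···░░░██··█
···░░░██··█
···█████··█
···█████··█
··········█

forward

··········█
··········█
··········█
···█████··█
···█████··█
···░░@██··█
···░░░██··█
···░░░██··█
···░░░██··█
···█████··█
···█████··█

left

···········
···········
···········
···██████··
···██████··
···░░@░██··
···░░░░██··
···░░░░██··
····░░░██··
····█████··
····█████··

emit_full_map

██████
██████
░░@░██
░░░░██
░░░░██
·░░░██
·█████
·█████

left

···········
···········
···········
···███████·
···███████·
···░░@░░██·
···░░░░░██·
···░░░░░██·
·····░░░██·
·····█████·
·····█████·

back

···········
···········
···███████·
···███████·
···░░░░░██·
···░░@░░██·
···░░░░░██·
···◊░░░░██·
·····█████·
·····█████·
···········

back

···········
···███████·
···███████·
···░░░░░██·
···░░░░░██·
···░░@░░██·
···◊░░░░██·
···█░█████·
·····█████·
···········
···········

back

···███████·
···███████·
···░░░░░██·
···░░░░░██·
···░░░░░██·
···◊░@░░██·
···█░█████·
···█░█████·
···········
···········
···········

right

··███████··
··███████··
··░░░░░██··
··░░░░░██··
··░░░░░██··
··◊░░@░██··
··█░█████··
··█░█████··
···········
···········
···········

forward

···········
··███████··
··███████··
··░░░░░██··
··░░░░░██··
··░░░@░██··
··◊░░░░██··
··█░█████··
··█░█████··
···········
···········

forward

···········
···········
··███████··
··███████··
··░░░░░██··
··░░░@░██··
··░░░░░██··
··◊░░░░██··
··█░█████··
··█░█████··
···········

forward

···········
···········
···········
··███████··
··███████··
··░░░@░██··
··░░░░░██··
··░░░░░██··
··◊░░░░██··
··█░█████··
··█░█████··

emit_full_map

███████
███████
░░░@░██
░░░░░██
░░░░░██
◊░░░░██
█░█████
█░█████

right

··········█
··········█
··········█
·███████··█
·███████··█
·░░░░@██··█
·░░░░░██··█
·░░░░░██··█
·◊░░░░██··█
·█░█████··█
·█░█████··█

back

··········█
··········█
·███████··█
·███████··█
·░░░░░██··█
·░░░░@██··█
·░░░░░██··█
·◊░░░░██··█
·█░█████··█
·█░█████··█
··········█

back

··········█
·███████··█
·███████··█
·░░░░░██··█
·░░░░░██··█
·░░░░@██··█
·◊░░░░██··█
·█░█████··█
·█░█████··█
··········█
··········█

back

·███████··█
·███████··█
·░░░░░██··█
·░░░░░██··█
·░░░░░██··█
·◊░░░@██··█
·█░█████··█
·█░█████··█
··········█
··········█
··········█

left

··███████··
··███████··
··░░░░░██··
··░░░░░██··
··░░░░░██··
··◊░░@░██··
··█░█████··
··█░█████··
···········
···········
···········

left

···███████·
···███████·
···░░░░░██·
···░░░░░██·
···░░░░░██·
···◊░@░░██·
···█░█████·
···█░█████·
···········
···········
···········

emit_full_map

███████
███████
░░░░░██
░░░░░██
░░░░░██
◊░@░░██
█░█████
█░█████


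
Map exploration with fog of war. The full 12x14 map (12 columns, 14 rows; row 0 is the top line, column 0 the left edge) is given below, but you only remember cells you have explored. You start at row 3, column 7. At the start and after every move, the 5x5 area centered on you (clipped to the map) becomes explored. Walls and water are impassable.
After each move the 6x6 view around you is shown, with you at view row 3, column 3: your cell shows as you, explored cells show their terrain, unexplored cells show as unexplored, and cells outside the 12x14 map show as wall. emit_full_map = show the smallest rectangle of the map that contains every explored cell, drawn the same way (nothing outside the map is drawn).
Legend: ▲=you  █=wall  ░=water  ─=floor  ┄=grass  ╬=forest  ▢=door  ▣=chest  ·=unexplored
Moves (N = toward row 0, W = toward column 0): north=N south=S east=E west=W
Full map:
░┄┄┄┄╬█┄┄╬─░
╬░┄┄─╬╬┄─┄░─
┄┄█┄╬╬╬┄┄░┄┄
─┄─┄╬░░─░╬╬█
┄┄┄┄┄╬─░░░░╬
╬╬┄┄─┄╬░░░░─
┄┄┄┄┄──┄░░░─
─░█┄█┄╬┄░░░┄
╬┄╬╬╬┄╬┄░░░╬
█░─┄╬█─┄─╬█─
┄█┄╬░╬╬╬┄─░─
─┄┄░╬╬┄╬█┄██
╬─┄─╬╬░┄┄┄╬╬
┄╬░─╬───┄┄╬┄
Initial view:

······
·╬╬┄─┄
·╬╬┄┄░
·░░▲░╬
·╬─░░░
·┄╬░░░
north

██████
·╬█┄┄╬
·╬╬┄─┄
·╬╬▲┄░
·░░─░╬
·╬─░░░

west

██████
·┄╬█┄┄
·─╬╬┄─
·╬╬▲┄┄
·╬░░─░
·┄╬─░░

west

██████
·┄┄╬█┄
·┄─╬╬┄
·┄╬▲╬┄
·┄╬░░─
·┄┄╬─░

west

██████
·┄┄┄╬█
·┄┄─╬╬
·█┄▲╬╬
·─┄╬░░
·┄┄┄╬─

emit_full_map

┄┄┄╬█┄┄╬
┄┄─╬╬┄─┄
█┄▲╬╬┄┄░
─┄╬░░─░╬
┄┄┄╬─░░░
···┄╬░░░

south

·┄┄┄╬█
·┄┄─╬╬
·█┄╬╬╬
·─┄▲░░
·┄┄┄╬─
·┄┄─┄╬

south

·┄┄─╬╬
·█┄╬╬╬
·─┄╬░░
·┄┄▲╬─
·┄┄─┄╬
·┄┄┄──

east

┄┄─╬╬┄
█┄╬╬╬┄
─┄╬░░─
┄┄┄▲─░
┄┄─┄╬░
┄┄┄──┄

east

┄─╬╬┄─
┄╬╬╬┄┄
┄╬░░─░
┄┄╬▲░░
┄─┄╬░░
┄┄──┄░

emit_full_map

┄┄┄╬█┄┄╬
┄┄─╬╬┄─┄
█┄╬╬╬┄┄░
─┄╬░░─░╬
┄┄┄╬▲░░░
┄┄─┄╬░░░
┄┄┄──┄░·

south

┄╬╬╬┄┄
┄╬░░─░
┄┄╬─░░
┄─┄▲░░
┄┄──┄░
·█┄╬┄░

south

┄╬░░─░
┄┄╬─░░
┄─┄╬░░
┄┄─▲┄░
·█┄╬┄░
·╬┄╬┄░

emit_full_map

┄┄┄╬█┄┄╬
┄┄─╬╬┄─┄
█┄╬╬╬┄┄░
─┄╬░░─░╬
┄┄┄╬─░░░
┄┄─┄╬░░░
┄┄┄─▲┄░·
··█┄╬┄░·
··╬┄╬┄░·


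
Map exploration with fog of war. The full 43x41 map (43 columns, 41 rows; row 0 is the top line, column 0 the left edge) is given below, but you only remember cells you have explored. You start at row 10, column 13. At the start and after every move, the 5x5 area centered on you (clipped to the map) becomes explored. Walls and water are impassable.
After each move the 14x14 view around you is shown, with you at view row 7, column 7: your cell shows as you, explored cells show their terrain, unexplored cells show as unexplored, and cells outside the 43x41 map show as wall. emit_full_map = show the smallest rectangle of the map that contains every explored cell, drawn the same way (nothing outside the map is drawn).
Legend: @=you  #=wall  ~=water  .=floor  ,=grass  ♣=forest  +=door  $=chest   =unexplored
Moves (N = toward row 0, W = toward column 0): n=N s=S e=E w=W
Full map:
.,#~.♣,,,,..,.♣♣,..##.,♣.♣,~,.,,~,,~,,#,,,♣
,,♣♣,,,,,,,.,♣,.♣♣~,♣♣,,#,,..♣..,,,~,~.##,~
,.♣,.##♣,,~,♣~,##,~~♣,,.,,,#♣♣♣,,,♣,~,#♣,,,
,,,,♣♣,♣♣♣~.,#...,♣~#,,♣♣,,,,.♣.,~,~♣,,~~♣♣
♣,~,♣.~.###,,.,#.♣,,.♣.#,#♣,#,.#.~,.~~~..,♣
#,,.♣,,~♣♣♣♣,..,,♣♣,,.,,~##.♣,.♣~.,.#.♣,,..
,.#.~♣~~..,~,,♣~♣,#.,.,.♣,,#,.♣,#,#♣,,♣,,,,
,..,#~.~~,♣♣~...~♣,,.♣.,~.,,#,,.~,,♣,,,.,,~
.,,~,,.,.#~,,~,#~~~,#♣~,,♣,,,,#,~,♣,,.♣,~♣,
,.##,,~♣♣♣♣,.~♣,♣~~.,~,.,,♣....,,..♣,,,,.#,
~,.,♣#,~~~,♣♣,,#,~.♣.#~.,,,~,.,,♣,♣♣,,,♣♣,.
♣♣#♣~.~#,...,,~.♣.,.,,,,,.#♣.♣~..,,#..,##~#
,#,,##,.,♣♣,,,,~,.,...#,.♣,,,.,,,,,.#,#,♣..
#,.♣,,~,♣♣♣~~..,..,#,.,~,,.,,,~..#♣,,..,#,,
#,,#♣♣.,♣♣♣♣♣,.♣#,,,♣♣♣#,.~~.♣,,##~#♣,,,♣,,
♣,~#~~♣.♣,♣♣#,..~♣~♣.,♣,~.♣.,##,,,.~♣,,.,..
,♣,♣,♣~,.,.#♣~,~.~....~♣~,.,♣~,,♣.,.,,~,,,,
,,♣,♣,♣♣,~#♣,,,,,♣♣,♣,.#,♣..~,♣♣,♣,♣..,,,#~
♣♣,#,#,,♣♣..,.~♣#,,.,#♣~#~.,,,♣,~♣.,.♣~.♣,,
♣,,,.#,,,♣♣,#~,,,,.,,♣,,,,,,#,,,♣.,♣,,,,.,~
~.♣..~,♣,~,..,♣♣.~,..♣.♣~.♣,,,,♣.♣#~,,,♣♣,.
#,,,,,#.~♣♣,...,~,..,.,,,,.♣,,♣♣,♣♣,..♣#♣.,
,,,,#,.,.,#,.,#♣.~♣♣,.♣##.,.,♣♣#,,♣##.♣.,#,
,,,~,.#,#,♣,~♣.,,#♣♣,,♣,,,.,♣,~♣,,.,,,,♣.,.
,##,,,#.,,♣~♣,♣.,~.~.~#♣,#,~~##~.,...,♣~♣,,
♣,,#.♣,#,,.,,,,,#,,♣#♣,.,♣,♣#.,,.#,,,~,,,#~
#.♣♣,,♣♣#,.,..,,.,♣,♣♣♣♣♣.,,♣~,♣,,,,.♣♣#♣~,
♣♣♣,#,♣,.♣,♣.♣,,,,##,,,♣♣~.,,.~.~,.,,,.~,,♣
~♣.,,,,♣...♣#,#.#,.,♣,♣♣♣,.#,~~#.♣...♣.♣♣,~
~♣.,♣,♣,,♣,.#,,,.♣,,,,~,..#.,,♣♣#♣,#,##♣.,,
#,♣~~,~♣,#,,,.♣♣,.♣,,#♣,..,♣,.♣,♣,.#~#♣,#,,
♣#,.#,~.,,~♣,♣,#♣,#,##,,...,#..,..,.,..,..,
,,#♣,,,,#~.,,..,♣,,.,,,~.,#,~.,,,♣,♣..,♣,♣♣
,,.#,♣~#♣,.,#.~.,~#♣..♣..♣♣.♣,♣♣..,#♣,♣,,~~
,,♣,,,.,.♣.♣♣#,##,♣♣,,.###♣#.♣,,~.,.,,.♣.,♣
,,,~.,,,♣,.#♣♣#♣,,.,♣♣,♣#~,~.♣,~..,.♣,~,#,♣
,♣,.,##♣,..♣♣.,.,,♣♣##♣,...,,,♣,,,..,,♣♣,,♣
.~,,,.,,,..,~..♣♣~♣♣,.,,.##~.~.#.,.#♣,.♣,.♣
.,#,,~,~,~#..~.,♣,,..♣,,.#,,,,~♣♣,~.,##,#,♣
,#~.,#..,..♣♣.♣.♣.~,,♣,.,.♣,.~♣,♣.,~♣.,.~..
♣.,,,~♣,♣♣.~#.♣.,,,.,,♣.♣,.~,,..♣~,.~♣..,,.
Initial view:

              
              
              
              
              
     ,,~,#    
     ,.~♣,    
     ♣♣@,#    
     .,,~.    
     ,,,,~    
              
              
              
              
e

              
              
              
              
              
    ,,~,#~    
    ,.~♣,♣    
    ♣♣,@#,    
    .,,~.♣    
    ,,,,~,    
              
              
              
              

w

              
              
              
              
              
     ,,~,#~   
     ,.~♣,♣   
     ♣♣@,#,   
     .,,~.♣   
     ,,,,~,   
              
              
              
              

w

              
              
              
              
              
     ~,,~,#~  
     ♣,.~♣,♣  
     ,♣@,,#,  
     ..,,~.♣  
     ♣,,,,~,  
              
              
              
              

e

              
              
              
              
              
    ~,,~,#~   
    ♣,.~♣,♣   
    ,♣♣@,#,   
    ..,,~.♣   
    ♣,,,,~,   
              
              
              
              

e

              
              
              
              
              
   ~,,~,#~    
   ♣,.~♣,♣    
   ,♣♣,@#,    
   ..,,~.♣    
   ♣,,,,~,    
              
              
              
              

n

              
              
              
              
              
     ~...~    
   ~,,~,#~    
   ♣,.~@,♣    
   ,♣♣,,#,    
   ..,,~.♣    
   ♣,,,,~,    
              
              
              

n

              
              
              
              
              
     ,,♣~♣    
     ~...~    
   ~,,~@#~    
   ♣,.~♣,♣    
   ,♣♣,,#,    
   ..,,~.♣    
   ♣,,,,~,    
              
              

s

              
              
              
              
     ,,♣~♣    
     ~...~    
   ~,,~,#~    
   ♣,.~@,♣    
   ,♣♣,,#,    
   ..,,~.♣    
   ♣,,,,~,    
              
              
              

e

              
              
              
              
    ,,♣~♣     
    ~...~♣    
  ~,,~,#~~    
  ♣,.~♣@♣~    
  ,♣♣,,#,~    
  ..,,~.♣.    
  ♣,,,,~,     
              
              
              

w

              
              
              
              
     ,,♣~♣    
     ~...~♣   
   ~,,~,#~~   
   ♣,.~@,♣~   
   ,♣♣,,#,~   
   ..,,~.♣.   
   ♣,,,,~,    
              
              
              

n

              
              
              
              
              
     ,,♣~♣    
     ~...~♣   
   ~,,~@#~~   
   ♣,.~♣,♣~   
   ,♣♣,,#,~   
   ..,,~.♣.   
   ♣,,,,~,    
              
              

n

              
              
              
              
              
     ,..,,    
     ,,♣~♣    
     ~.@.~♣   
   ~,,~,#~~   
   ♣,.~♣,♣~   
   ,♣♣,,#,~   
   ..,,~.♣.   
   ♣,,,,~,    
              

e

              
              
              
              
              
    ,..,,♣    
    ,,♣~♣,    
    ~..@~♣    
  ~,,~,#~~    
  ♣,.~♣,♣~    
  ,♣♣,,#,~    
  ..,,~.♣.    
  ♣,,,,~,     
              

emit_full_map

  ,..,,♣
  ,,♣~♣,
  ~..@~♣
~,,~,#~~
♣,.~♣,♣~
,♣♣,,#,~
..,,~.♣.
♣,,,,~, 

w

              
              
              
              
              
     ,..,,♣   
     ,,♣~♣,   
     ~.@.~♣   
   ~,,~,#~~   
   ♣,.~♣,♣~   
   ,♣♣,,#,~   
   ..,,~.♣.   
   ♣,,,,~,    
              

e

              
              
              
              
              
    ,..,,♣    
    ,,♣~♣,    
    ~..@~♣    
  ~,,~,#~~    
  ♣,.~♣,♣~    
  ,♣♣,,#,~    
  ..,,~.♣.    
  ♣,,,,~,     
              

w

              
              
              
              
              
     ,..,,♣   
     ,,♣~♣,   
     ~.@.~♣   
   ~,,~,#~~   
   ♣,.~♣,♣~   
   ,♣♣,,#,~   
   ..,,~.♣.   
   ♣,,,,~,    
              

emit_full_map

  ,..,,♣
  ,,♣~♣,
  ~.@.~♣
~,,~,#~~
♣,.~♣,♣~
,♣♣,,#,~
..,,~.♣.
♣,,,,~, 
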